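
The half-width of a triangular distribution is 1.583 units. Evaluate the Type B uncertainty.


u_B = half_width / sqrt(6)
u_B = 1.583 / 2.4494897
u_B = 0.6463

0.6463


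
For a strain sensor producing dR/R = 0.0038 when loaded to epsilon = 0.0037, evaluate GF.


GF = (dR/R) / epsilon
= 0.0038 / 0.0037
= 1.0270

1.0270


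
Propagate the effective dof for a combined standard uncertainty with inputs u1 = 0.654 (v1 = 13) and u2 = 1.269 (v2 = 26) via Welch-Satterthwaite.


uc = sqrt(u1^2 + u2^2) = sqrt(0.654^2 + 1.269^2) = 1.4276123
v_eff = uc^4 / (u1^4/v1 + u2^4/v2)
= 1.4276123^4 / (0.654^4/13 + 1.269^4/26)
= 4.1537574 / 0.11381325
v_eff = 36.4963

36.4963


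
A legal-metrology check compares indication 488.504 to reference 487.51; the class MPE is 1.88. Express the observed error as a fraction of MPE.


e = indication - reference = 488.504 - 487.51 = 0.9940
|e| = 0.9940
ratio = |e| / MPE = 0.9940 / 1.88
ratio = 0.5287

0.5287


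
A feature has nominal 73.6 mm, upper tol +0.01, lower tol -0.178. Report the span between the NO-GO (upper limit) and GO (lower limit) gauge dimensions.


GO = nominal - lower_tol (smallest hole = maximum material condition)
GO = 73.6 - 0.178 = 73.422
NO-GO = nominal + upper_tol (largest hole = least material condition)
NO-GO = 73.6 + 0.01 = 73.61
spread = NO-GO - GO = 73.61 - 73.422 = 0.1880

0.1880


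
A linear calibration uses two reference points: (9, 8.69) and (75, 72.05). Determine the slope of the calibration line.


slope = (y2 - y1) / (x2 - x1)
= (72.05 - 8.69) / (75 - 9)
= 63.3600 / 66
= 0.9600

0.9600


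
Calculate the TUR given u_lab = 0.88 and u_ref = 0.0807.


TUR = u_lab / u_ref
= 0.88 / 0.0807
= 10.9046

10.9046


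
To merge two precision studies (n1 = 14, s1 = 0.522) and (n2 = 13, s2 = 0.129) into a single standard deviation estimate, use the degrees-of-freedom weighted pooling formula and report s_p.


s_p = sqrt(((n1-1)*s1^2 + (n2-1)*s2^2) / (n1+n2-2))
numerator = (14-1)*0.522^2 + (13-1)*0.129^2 = 3.542292 + 0.199692 = 3.741984
denominator = 14 + 13 - 2 = 25
s_p^2 = 3.741984 / 25 = 0.14967936
s_p = sqrt(0.14967936) = 0.3869

0.3869


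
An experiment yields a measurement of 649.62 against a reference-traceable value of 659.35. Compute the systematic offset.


Systematic error = measured - true
= 649.62 - 659.35
= -9.7300

-9.7300


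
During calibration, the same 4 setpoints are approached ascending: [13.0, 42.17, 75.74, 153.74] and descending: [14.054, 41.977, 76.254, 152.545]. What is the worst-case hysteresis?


|13.0 - 14.054| = 1.0540
|42.17 - 41.977| = 0.1930
|75.74 - 76.254| = 0.5140
|153.74 - 152.545| = 1.1950
hysteresis = max(diffs) = 1.1950

1.1950


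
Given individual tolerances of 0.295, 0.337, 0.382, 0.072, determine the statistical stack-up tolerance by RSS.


RSS = sqrt(0.295^2 + 0.337^2 + 0.382^2 + 0.072^2)
= sqrt(0.351702)
= 0.5930

0.5930


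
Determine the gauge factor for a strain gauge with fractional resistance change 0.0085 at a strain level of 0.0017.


GF = (dR/R) / epsilon
= 0.0085 / 0.0017
= 5.0000

5.0000


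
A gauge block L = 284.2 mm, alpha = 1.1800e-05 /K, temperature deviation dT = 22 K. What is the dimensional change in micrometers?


dL = L * alpha * dT
= 284.2 * 1.1800e-05 * 22
= 0.0737783 mm
dL_um = 0.0737783 * 1000 = 73.7783 um

73.7783


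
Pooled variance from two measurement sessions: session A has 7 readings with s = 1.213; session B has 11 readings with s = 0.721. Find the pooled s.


s_p = sqrt(((n1-1)*s1^2 + (n2-1)*s2^2) / (n1+n2-2))
numerator = (7-1)*1.213^2 + (11-1)*0.721^2 = 8.828214 + 5.19841 = 14.026624
denominator = 7 + 11 - 2 = 16
s_p^2 = 14.026624 / 16 = 0.876664
s_p = sqrt(0.876664) = 0.9363

0.9363


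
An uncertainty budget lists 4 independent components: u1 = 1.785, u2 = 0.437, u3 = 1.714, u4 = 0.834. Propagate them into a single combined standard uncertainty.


uc = sqrt(1.785^2 + 0.437^2 + 1.714^2 + 0.834^2)
uc = sqrt(7.010546)
uc = 2.6477

2.6477


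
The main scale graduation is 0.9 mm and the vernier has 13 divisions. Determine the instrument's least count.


LC = MSD / n_div
= 0.9 / 13
= 0.0692

0.0692


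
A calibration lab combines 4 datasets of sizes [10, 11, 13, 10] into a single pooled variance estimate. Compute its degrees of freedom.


nu = sum_i (n_i - 1)
nu = ((10 - 1) + (11 - 1) + (13 - 1) + (10 - 1))
nu = 9 + 10 + 12 + 9
nu = 40

40


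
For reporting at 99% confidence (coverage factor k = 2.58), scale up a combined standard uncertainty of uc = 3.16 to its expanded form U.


U = k * uc
U = 2.58 * 3.16
U = 8.1528

8.1528


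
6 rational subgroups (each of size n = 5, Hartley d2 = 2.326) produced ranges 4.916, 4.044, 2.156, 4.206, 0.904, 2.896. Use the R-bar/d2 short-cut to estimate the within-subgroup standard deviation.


R_bar = (4.916 + 4.044 + 2.156 + 4.206 + 0.904 + 2.896) / 6
R_bar = 19.122 / 6 = 3.187
sigma_hat = R_bar / d2 = 3.187 / 2.326 = 1.3702

1.3702


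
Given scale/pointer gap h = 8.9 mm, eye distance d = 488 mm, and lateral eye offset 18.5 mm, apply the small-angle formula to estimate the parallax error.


error = h * offset / d
= 8.9 * 18.5 / 488
= 0.3374

0.3374


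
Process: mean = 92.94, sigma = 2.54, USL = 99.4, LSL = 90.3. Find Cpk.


Cpu = (USL - mean) / (3*sigma) = (99.4 - 92.94) / (3*2.54) = 0.8478
Cpl = (mean - LSL) / (3*sigma) = (92.94 - 90.3) / (3*2.54) = 0.3465
Cpk = min(Cpu, Cpl) = 0.3465

0.3465


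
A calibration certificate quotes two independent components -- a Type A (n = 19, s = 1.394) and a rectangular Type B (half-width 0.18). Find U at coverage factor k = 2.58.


u_A = s / sqrt(n) = 1.394 / sqrt(19) = 0.31980553
u_B = half_width / sqrt(3) = 0.18 / sqrt(3) = 0.10392305
uc = sqrt(u_A^2 + u_B^2) = sqrt(0.31980553^2 + 0.10392305^2) = 0.33626712
U = k * uc = 2.58 * 0.33626712
U = 0.8676

0.8676


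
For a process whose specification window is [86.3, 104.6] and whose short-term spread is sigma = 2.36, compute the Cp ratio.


Cp = (USL - LSL) / (6 * sigma)
= (104.6 - 86.3) / (6 * 2.36)
= 18.3000 / 14.1600
= 1.2924

1.2924


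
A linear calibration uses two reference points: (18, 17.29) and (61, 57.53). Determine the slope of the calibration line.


slope = (y2 - y1) / (x2 - x1)
= (57.53 - 17.29) / (61 - 18)
= 40.2400 / 43
= 0.9358

0.9358


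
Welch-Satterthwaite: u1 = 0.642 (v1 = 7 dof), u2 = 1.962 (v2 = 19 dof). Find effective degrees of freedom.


uc = sqrt(u1^2 + u2^2) = sqrt(0.642^2 + 1.962^2) = 2.0643662
v_eff = uc^4 / (u1^4/v1 + u2^4/v2)
= 2.0643662^4 / (0.642^4/7 + 1.962^4/19)
= 18.161301 / 0.80417472
v_eff = 22.5838

22.5838


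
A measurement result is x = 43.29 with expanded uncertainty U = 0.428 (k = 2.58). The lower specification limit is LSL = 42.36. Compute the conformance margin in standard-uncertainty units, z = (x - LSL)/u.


u = U / k = 0.428 / 2.58 = 0.16589147
margin = |LSL - x| = |42.36 - 43.29| = 0.93
z = margin / u = 0.93 / 0.16589147
z = 5.6061

5.6061


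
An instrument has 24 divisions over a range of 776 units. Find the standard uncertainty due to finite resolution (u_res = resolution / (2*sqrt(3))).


resolution = range / divisions
resolution = 776 / 24 = 32.333333
u_res = resolution / (2*sqrt(3))
u_res = 32.333333 / 3.4641016
u_res = 9.3338

9.3338


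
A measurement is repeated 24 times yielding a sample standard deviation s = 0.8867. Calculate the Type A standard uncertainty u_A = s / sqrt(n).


u_A = s / sqrt(n)
u_A = 0.8867 / sqrt(24)
u_A = 0.8867 / 4.8989795
u_A = 0.1810

0.1810


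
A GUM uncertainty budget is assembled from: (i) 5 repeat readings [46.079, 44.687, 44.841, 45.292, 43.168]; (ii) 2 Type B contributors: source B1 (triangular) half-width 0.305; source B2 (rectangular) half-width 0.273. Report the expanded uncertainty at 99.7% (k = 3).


mean = (46.079 + 44.687 + 44.841 + 45.292 + 43.168) / 5 = 44.8134
s = sqrt(sum((x - mean)^2)/(n-1)) = 1.0671084
u_A = s / sqrt(n) = 1.0671084 / sqrt(5) = 0.47722538
u_B1 = 0.305 / sqrt(6) = 0.12451573
u_B2 = 0.273 / sqrt(3) = 0.15761662
uc = sqrt(0.47722538^2 + 0.12451573^2 + 0.15761662^2) = 0.51777527
U = k * uc = 3 * 0.51777527
U = 1.5533

1.5533


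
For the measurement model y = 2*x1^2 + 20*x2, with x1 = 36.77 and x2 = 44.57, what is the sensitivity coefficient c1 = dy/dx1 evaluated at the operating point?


y = 2*x1^2 + 20*x2
dy/dx1 = 2*2*x1
Evaluate at x1 = 36.77: c1 = 4 * 36.77
c1 = 147.0800

147.0800


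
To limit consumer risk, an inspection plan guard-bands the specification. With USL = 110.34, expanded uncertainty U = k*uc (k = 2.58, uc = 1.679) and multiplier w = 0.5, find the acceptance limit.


U = k * uc = 2.58 * 1.679 = 4.33182
guard band g = w * U = 0.5 * 4.33182 = 2.16591
AL = USL - g = 110.34 - 2.16591
AL = 108.1741

108.1741


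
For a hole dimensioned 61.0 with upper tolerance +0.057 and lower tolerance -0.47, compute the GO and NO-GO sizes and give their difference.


GO = nominal - lower_tol (smallest hole = maximum material condition)
GO = 61.0 - 0.47 = 60.53
NO-GO = nominal + upper_tol (largest hole = least material condition)
NO-GO = 61.0 + 0.057 = 61.057
spread = NO-GO - GO = 61.057 - 60.53 = 0.5270

0.5270


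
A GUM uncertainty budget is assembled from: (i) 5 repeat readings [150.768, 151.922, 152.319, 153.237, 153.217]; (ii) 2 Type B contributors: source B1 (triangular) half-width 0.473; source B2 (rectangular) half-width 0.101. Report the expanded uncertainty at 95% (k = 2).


mean = (150.768 + 151.922 + 152.319 + 153.237 + 153.217) / 5 = 152.2926
s = sqrt(sum((x - mean)^2)/(n-1)) = 1.0257745
u_A = s / sqrt(n) = 1.0257745 / sqrt(5) = 0.4587403
u_B1 = 0.473 / sqrt(6) = 0.19310144
u_B2 = 0.101 / sqrt(3) = 0.058312377
uc = sqrt(0.4587403^2 + 0.19310144^2 + 0.058312377^2) = 0.50112989
U = k * uc = 2 * 0.50112989
U = 1.0023

1.0023


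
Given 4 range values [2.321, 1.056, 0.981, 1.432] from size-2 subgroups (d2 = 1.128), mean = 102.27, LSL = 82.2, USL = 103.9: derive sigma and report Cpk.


R_bar = (2.321 + 1.056 + 0.981 + 1.432) / 4 = 1.4475
sigma = R_bar / d2 = 1.4475 / 1.128 = 1.2832447
Cp = (USL - LSL)/(6*sigma) = (103.9 - 82.2)/(6*1.2832447) = 2.8184
Cpu = (103.9 - 102.27)/(3*1.2832447) = 0.4234
Cpl = (102.27 - 82.2)/(3*1.2832447) = 5.2133
Cpk = min(Cpu, Cpl) = 0.4234

0.4234


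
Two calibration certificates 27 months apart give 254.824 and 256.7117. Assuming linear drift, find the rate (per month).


rate = (v2 - v1) / months
= (256.7117 - 254.824) / 27
= 1.8877 / 27
= 0.0699

0.0699


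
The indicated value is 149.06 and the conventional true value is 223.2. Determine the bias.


Systematic error = measured - true
= 149.06 - 223.2
= -74.1400

-74.1400


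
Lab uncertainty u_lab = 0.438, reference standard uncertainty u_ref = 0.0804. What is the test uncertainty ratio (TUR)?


TUR = u_lab / u_ref
= 0.438 / 0.0804
= 5.4478

5.4478


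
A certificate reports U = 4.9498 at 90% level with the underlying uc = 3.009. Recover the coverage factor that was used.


k = U / uc
k = 4.9498 / 3.009
k = 1.645

1.645


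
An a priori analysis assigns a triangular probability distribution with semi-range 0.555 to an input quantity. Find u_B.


u_B = half_width / sqrt(6)
u_B = 0.555 / 2.4494897
u_B = 0.2266

0.2266


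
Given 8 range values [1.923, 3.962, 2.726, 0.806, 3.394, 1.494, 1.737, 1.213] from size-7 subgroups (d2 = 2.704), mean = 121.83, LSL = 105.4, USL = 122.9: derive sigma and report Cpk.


R_bar = (1.923 + 3.962 + 2.726 + 0.806 + 3.394 + 1.494 + 1.737 + 1.213) / 8 = 2.156875
sigma = R_bar / d2 = 2.156875 / 2.704 = 0.79766087
Cp = (USL - LSL)/(6*sigma) = (122.9 - 105.4)/(6*0.79766087) = 3.6565
Cpu = (122.9 - 121.83)/(3*0.79766087) = 0.4471
Cpl = (121.83 - 105.4)/(3*0.79766087) = 6.8659
Cpk = min(Cpu, Cpl) = 0.4471

0.4471


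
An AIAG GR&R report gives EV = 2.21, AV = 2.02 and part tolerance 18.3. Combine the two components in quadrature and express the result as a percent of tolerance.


GRR = sqrt(EV^2 + AV^2) = sqrt(2.21^2 + 2.02^2) = 2.9940775
%GRR = GRR / tol * 100 = 2.9940775 / 18.3 * 100
%GRR = 16.3611

16.3611


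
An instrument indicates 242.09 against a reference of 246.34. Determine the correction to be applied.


Correction = standard - reading
= 246.34 - 242.09
= 4.2500

4.2500


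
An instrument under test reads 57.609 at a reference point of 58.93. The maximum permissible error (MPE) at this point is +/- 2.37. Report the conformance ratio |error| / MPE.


e = indication - reference = 57.609 - 58.93 = -1.3210
|e| = 1.3210
ratio = |e| / MPE = 1.3210 / 2.37
ratio = 0.5574

0.5574


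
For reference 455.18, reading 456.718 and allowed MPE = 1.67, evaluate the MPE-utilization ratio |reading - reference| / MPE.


e = indication - reference = 456.718 - 455.18 = 1.5380
|e| = 1.5380
ratio = |e| / MPE = 1.5380 / 1.67
ratio = 0.9210

0.9210


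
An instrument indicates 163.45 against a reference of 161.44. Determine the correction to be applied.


Correction = standard - reading
= 161.44 - 163.45
= -2.0100

-2.0100


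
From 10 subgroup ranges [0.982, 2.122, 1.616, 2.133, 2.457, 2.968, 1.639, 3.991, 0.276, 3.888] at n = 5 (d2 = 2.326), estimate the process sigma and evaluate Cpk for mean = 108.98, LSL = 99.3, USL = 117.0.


R_bar = (0.982 + 2.122 + 1.616 + 2.133 + 2.457 + 2.968 + 1.639 + 3.991 + 0.276 + 3.888) / 10 = 2.2072
sigma = R_bar / d2 = 2.2072 / 2.326 = 0.94892519
Cp = (USL - LSL)/(6*sigma) = (117.0 - 99.3)/(6*0.94892519) = 3.1088
Cpu = (117.0 - 108.98)/(3*0.94892519) = 2.8172
Cpl = (108.98 - 99.3)/(3*0.94892519) = 3.4003
Cpk = min(Cpu, Cpl) = 2.8172

2.8172


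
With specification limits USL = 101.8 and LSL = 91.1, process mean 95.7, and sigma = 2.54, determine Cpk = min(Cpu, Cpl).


Cpu = (USL - mean) / (3*sigma) = (101.8 - 95.7) / (3*2.54) = 0.8005
Cpl = (mean - LSL) / (3*sigma) = (95.7 - 91.1) / (3*2.54) = 0.6037
Cpk = min(Cpu, Cpl) = 0.6037

0.6037


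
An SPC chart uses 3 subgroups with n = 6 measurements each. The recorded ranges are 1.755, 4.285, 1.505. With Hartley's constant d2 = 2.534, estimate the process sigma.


R_bar = (1.755 + 4.285 + 1.505) / 3
R_bar = 7.545 / 3 = 2.515
sigma_hat = R_bar / d2 = 2.515 / 2.534 = 0.9925

0.9925


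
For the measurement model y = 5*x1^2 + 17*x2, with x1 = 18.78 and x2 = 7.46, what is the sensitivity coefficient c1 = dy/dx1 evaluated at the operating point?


y = 5*x1^2 + 17*x2
dy/dx1 = 2*5*x1
Evaluate at x1 = 18.78: c1 = 10 * 18.78
c1 = 187.8000

187.8000


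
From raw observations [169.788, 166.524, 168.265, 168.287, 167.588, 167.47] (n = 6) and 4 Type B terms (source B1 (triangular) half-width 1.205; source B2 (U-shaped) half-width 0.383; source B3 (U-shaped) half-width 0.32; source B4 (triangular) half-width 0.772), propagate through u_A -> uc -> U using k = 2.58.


mean = (169.788 + 166.524 + 168.265 + 168.287 + 167.588 + 167.47) / 6 = 167.987
s = sqrt(sum((x - mean)^2)/(n-1)) = 1.0934115
u_A = s / sqrt(n) = 1.0934115 / sqrt(6) = 0.44638338
u_B1 = 1.205 / sqrt(6) = 0.49193919
u_B2 = 0.383 / sqrt(2) = 0.2708219
u_B3 = 0.32 / sqrt(2) = 0.22627417
u_B4 = 0.772 / sqrt(6) = 0.31516768
uc = sqrt(0.44638338^2 + 0.49193919^2 + 0.2708219^2 + 0.22627417^2 + 0.31516768^2) = 0.8155596
U = k * uc = 2.58 * 0.8155596
U = 2.1041

2.1041


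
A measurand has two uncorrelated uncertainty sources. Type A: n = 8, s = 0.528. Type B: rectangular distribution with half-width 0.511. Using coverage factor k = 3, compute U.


u_A = s / sqrt(n) = 0.528 / sqrt(8) = 0.18667619
u_B = half_width / sqrt(3) = 0.511 / sqrt(3) = 0.29502599
uc = sqrt(u_A^2 + u_B^2) = sqrt(0.18667619^2 + 0.29502599^2) = 0.3491251
U = k * uc = 3 * 0.3491251
U = 1.0474

1.0474


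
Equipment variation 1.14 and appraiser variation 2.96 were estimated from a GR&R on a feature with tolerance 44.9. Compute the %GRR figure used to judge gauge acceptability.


GRR = sqrt(EV^2 + AV^2) = sqrt(1.14^2 + 2.96^2) = 3.1719395
%GRR = GRR / tol * 100 = 3.1719395 / 44.9 * 100
%GRR = 7.0645

7.0645


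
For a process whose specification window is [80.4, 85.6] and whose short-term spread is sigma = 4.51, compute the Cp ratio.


Cp = (USL - LSL) / (6 * sigma)
= (85.6 - 80.4) / (6 * 4.51)
= 5.2000 / 27.0600
= 0.1922

0.1922


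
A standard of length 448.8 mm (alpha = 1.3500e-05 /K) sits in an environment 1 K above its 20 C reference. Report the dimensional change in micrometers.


dL = L * alpha * dT
= 448.8 * 1.3500e-05 * 1
= 0.0060588 mm
dL_um = 0.0060588 * 1000 = 6.0588 um

6.0588


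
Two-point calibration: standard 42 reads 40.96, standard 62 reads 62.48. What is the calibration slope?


slope = (y2 - y1) / (x2 - x1)
= (62.48 - 40.96) / (62 - 42)
= 21.5200 / 20
= 1.0760

1.0760


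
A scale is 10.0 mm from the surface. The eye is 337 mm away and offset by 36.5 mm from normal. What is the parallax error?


error = h * offset / d
= 10.0 * 36.5 / 337
= 1.0831

1.0831


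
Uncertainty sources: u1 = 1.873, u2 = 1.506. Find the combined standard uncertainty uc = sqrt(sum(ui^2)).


uc = sqrt(1.873^2 + 1.506^2)
uc = sqrt(5.776165)
uc = 2.4034

2.4034


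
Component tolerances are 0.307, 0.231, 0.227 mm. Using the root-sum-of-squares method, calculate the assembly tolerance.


RSS = sqrt(0.307^2 + 0.231^2 + 0.227^2)
= sqrt(0.199139)
= 0.4462

0.4462


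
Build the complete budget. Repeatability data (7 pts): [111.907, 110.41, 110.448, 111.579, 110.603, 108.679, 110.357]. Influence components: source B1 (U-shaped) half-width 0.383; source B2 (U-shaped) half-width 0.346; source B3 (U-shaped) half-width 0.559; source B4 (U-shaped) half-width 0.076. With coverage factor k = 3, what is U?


mean = (111.907 + 110.41 + 110.448 + 111.579 + 110.603 + 108.679 + 110.357) / 7 = 110.569
s = sqrt(sum((x - mean)^2)/(n-1)) = 1.0383052
u_A = s / sqrt(n) = 1.0383052 / sqrt(7) = 0.39244248
u_B1 = 0.383 / sqrt(2) = 0.2708219
u_B2 = 0.346 / sqrt(2) = 0.24465895
u_B3 = 0.559 / sqrt(2) = 0.39527269
u_B4 = 0.076 / sqrt(2) = 0.053740115
uc = sqrt(0.39244248^2 + 0.2708219^2 + 0.24465895^2 + 0.39527269^2 + 0.053740115^2) = 0.66808839
U = k * uc = 3 * 0.66808839
U = 2.0043

2.0043


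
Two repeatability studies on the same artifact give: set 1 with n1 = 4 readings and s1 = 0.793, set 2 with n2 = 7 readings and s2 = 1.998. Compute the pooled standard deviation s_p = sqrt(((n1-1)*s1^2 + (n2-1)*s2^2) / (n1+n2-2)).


s_p = sqrt(((n1-1)*s1^2 + (n2-1)*s2^2) / (n1+n2-2))
numerator = (4-1)*0.793^2 + (7-1)*1.998^2 = 1.886547 + 23.952024 = 25.838571
denominator = 4 + 7 - 2 = 9
s_p^2 = 25.838571 / 9 = 2.8709523
s_p = sqrt(2.8709523) = 1.6944

1.6944


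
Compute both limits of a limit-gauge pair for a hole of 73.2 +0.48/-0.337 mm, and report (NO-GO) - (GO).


GO = nominal - lower_tol (smallest hole = maximum material condition)
GO = 73.2 - 0.337 = 72.863
NO-GO = nominal + upper_tol (largest hole = least material condition)
NO-GO = 73.2 + 0.48 = 73.68
spread = NO-GO - GO = 73.68 - 72.863 = 0.8170

0.8170


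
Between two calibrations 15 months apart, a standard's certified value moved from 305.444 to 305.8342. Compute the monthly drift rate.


rate = (v2 - v1) / months
= (305.8342 - 305.444) / 15
= 0.3902 / 15
= 0.0260

0.0260


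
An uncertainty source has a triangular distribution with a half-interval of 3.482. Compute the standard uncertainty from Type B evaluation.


u_B = half_width / sqrt(6)
u_B = 3.482 / 2.4494897
u_B = 1.4215

1.4215


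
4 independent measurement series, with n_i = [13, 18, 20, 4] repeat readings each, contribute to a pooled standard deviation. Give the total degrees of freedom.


nu = sum_i (n_i - 1)
nu = ((13 - 1) + (18 - 1) + (20 - 1) + (4 - 1))
nu = 12 + 17 + 19 + 3
nu = 51

51


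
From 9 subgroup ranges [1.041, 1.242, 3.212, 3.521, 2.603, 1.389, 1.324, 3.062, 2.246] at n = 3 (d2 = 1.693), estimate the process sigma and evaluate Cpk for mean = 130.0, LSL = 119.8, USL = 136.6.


R_bar = (1.041 + 1.242 + 3.212 + 3.521 + 2.603 + 1.389 + 1.324 + 3.062 + 2.246) / 9 = 2.1822222
sigma = R_bar / d2 = 2.1822222 / 1.693 = 1.2889676
Cp = (USL - LSL)/(6*sigma) = (136.6 - 119.8)/(6*1.2889676) = 2.1723
Cpu = (136.6 - 130.0)/(3*1.2889676) = 1.7068
Cpl = (130.0 - 119.8)/(3*1.2889676) = 2.6378
Cpk = min(Cpu, Cpl) = 1.7068

1.7068


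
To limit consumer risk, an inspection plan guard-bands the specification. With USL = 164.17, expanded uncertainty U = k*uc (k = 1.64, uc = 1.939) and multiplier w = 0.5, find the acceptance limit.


U = k * uc = 1.64 * 1.939 = 3.17996
guard band g = w * U = 0.5 * 3.17996 = 1.58998
AL = USL - g = 164.17 - 1.58998
AL = 162.5800

162.5800


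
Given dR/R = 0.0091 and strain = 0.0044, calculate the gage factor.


GF = (dR/R) / epsilon
= 0.0091 / 0.0044
= 2.0682

2.0682


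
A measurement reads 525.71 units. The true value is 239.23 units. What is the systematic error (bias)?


Systematic error = measured - true
= 525.71 - 239.23
= 286.4800

286.4800


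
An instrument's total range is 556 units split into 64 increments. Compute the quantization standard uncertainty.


resolution = range / divisions
resolution = 556 / 64 = 8.6875
u_res = resolution / (2*sqrt(3))
u_res = 8.6875 / 3.4641016
u_res = 2.5079

2.5079


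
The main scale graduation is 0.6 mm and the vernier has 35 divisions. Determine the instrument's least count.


LC = MSD / n_div
= 0.6 / 35
= 0.0171

0.0171


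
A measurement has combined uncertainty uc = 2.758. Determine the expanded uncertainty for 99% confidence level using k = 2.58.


U = k * uc
U = 2.58 * 2.758
U = 7.1156

7.1156


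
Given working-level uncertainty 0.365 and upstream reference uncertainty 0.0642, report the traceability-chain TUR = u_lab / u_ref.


TUR = u_lab / u_ref
= 0.365 / 0.0642
= 5.6854

5.6854


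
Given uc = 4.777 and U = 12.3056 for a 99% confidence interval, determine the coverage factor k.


k = U / uc
k = 12.3056 / 4.777
k = 2.576

2.576


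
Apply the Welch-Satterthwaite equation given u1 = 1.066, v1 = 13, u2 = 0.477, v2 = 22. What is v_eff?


uc = sqrt(u1^2 + u2^2) = sqrt(1.066^2 + 0.477^2) = 1.1678549
v_eff = uc^4 / (u1^4/v1 + u2^4/v2)
= 1.1678549^4 / (1.066^4/13 + 0.477^4/22)
= 1.8601825 / 0.10168431
v_eff = 18.2937

18.2937


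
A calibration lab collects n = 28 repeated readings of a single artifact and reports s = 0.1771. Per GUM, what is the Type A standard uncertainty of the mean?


u_A = s / sqrt(n)
u_A = 0.1771 / sqrt(28)
u_A = 0.1771 / 5.2915026
u_A = 0.0335

0.0335


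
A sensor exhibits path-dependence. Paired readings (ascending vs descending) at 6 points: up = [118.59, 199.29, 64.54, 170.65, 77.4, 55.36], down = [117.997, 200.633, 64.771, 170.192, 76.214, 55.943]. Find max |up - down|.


|118.59 - 117.997| = 0.5930
|199.29 - 200.633| = 1.3430
|64.54 - 64.771| = 0.2310
|170.65 - 170.192| = 0.4580
|77.4 - 76.214| = 1.1860
|55.36 - 55.943| = 0.5830
hysteresis = max(diffs) = 1.3430

1.3430


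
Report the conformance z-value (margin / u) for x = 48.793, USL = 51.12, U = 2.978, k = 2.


u = U / k = 2.978 / 2 = 1.489
margin = |USL - x| = |51.12 - 48.793| = 2.327
z = margin / u = 2.327 / 1.489
z = 1.5628

1.5628


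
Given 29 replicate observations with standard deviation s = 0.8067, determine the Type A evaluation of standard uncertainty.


u_A = s / sqrt(n)
u_A = 0.8067 / sqrt(29)
u_A = 0.8067 / 5.3851648
u_A = 0.1498

0.1498


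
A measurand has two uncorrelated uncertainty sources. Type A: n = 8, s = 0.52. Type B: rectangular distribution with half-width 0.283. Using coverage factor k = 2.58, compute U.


u_A = s / sqrt(n) = 0.52 / sqrt(8) = 0.18384776
u_B = half_width / sqrt(3) = 0.283 / sqrt(3) = 0.16339013
uc = sqrt(u_A^2 + u_B^2) = sqrt(0.18384776^2 + 0.16339013^2) = 0.24596002
U = k * uc = 2.58 * 0.24596002
U = 0.6346

0.6346


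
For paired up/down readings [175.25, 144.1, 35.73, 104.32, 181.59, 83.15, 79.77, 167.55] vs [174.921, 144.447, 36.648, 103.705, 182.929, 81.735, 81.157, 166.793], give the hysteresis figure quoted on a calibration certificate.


|175.25 - 174.921| = 0.3290
|144.1 - 144.447| = 0.3470
|35.73 - 36.648| = 0.9180
|104.32 - 103.705| = 0.6150
|181.59 - 182.929| = 1.3390
|83.15 - 81.735| = 1.4150
|79.77 - 81.157| = 1.3870
|167.55 - 166.793| = 0.7570
hysteresis = max(diffs) = 1.4150

1.4150


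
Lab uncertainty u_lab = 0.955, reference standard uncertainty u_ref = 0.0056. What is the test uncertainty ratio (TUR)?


TUR = u_lab / u_ref
= 0.955 / 0.0056
= 170.5357

170.5357


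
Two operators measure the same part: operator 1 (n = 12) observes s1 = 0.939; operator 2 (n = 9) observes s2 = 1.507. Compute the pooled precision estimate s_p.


s_p = sqrt(((n1-1)*s1^2 + (n2-1)*s2^2) / (n1+n2-2))
numerator = (12-1)*0.939^2 + (9-1)*1.507^2 = 9.698931 + 18.168392 = 27.867323
denominator = 12 + 9 - 2 = 19
s_p^2 = 27.867323 / 19 = 1.4667012
s_p = sqrt(1.4667012) = 1.2111

1.2111


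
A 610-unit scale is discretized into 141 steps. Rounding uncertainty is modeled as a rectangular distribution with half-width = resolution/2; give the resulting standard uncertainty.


resolution = range / divisions
resolution = 610 / 141 = 4.3262411
u_res = resolution / (2*sqrt(3))
u_res = 4.3262411 / 3.4641016
u_res = 1.2489

1.2489


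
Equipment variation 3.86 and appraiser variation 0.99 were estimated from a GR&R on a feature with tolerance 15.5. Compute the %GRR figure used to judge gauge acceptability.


GRR = sqrt(EV^2 + AV^2) = sqrt(3.86^2 + 0.99^2) = 3.9849341
%GRR = GRR / tol * 100 = 3.9849341 / 15.5 * 100
%GRR = 25.7093

25.7093


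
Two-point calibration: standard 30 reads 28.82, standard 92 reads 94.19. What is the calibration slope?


slope = (y2 - y1) / (x2 - x1)
= (94.19 - 28.82) / (92 - 30)
= 65.3700 / 62
= 1.0544

1.0544


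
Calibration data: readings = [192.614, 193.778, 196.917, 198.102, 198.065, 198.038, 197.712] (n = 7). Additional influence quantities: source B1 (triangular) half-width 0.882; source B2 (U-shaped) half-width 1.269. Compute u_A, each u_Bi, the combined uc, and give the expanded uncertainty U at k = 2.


mean = (192.614 + 193.778 + 196.917 + 198.102 + 198.065 + 198.038 + 197.712) / 7 = 196.4608571
s = sqrt(sum((x - mean)^2)/(n-1)) = 2.292141
u_A = s / sqrt(n) = 2.292141 / sqrt(7) = 0.86634787
u_B1 = 0.882 / sqrt(6) = 0.36007499
u_B2 = 1.269 / sqrt(2) = 0.89731851
uc = sqrt(0.86634787^2 + 0.36007499^2 + 0.89731851^2) = 1.2982269
U = k * uc = 2 * 1.2982269
U = 2.5965

2.5965


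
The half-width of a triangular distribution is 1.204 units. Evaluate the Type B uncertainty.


u_B = half_width / sqrt(6)
u_B = 1.204 / 2.4494897
u_B = 0.4915

0.4915


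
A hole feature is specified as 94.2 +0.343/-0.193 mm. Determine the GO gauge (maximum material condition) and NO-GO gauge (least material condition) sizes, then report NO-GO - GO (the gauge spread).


GO = nominal - lower_tol (smallest hole = maximum material condition)
GO = 94.2 - 0.193 = 94.007
NO-GO = nominal + upper_tol (largest hole = least material condition)
NO-GO = 94.2 + 0.343 = 94.543
spread = NO-GO - GO = 94.543 - 94.007 = 0.5360

0.5360


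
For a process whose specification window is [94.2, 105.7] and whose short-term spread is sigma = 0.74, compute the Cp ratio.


Cp = (USL - LSL) / (6 * sigma)
= (105.7 - 94.2) / (6 * 0.74)
= 11.5000 / 4.4400
= 2.5901

2.5901


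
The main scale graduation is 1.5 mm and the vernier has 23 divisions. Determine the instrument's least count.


LC = MSD / n_div
= 1.5 / 23
= 0.0652

0.0652


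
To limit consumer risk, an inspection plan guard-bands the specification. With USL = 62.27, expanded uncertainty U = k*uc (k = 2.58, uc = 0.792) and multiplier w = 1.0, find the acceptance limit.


U = k * uc = 2.58 * 0.792 = 2.04336
guard band g = w * U = 1.0 * 2.04336 = 2.04336
AL = USL - g = 62.27 - 2.04336
AL = 60.2266

60.2266


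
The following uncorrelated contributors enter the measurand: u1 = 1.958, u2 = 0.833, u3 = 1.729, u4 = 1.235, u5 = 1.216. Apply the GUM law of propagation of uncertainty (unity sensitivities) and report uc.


uc = sqrt(1.958^2 + 0.833^2 + 1.729^2 + 1.235^2 + 1.216^2)
uc = sqrt(10.520975)
uc = 3.2436

3.2436


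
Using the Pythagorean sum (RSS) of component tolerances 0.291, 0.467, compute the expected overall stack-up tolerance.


RSS = sqrt(0.291^2 + 0.467^2)
= sqrt(0.30277)
= 0.5502

0.5502


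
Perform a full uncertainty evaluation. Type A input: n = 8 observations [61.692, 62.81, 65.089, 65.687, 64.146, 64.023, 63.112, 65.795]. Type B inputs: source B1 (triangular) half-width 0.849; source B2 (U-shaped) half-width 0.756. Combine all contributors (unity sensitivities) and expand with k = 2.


mean = (61.692 + 62.81 + 65.089 + 65.687 + 64.146 + 64.023 + 63.112 + 65.795) / 8 = 64.04425
s = sqrt(sum((x - mean)^2)/(n-1)) = 1.4536458
u_A = s / sqrt(n) = 1.4536458 / sqrt(8) = 0.5139414
u_B1 = 0.849 / sqrt(6) = 0.3466028
u_B2 = 0.756 / sqrt(2) = 0.53457273
uc = sqrt(0.5139414^2 + 0.3466028^2 + 0.53457273^2) = 0.81855804
U = k * uc = 2 * 0.81855804
U = 1.6371

1.6371


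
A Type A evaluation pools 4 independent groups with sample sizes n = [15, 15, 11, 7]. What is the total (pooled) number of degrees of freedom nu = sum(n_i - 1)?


nu = sum_i (n_i - 1)
nu = ((15 - 1) + (15 - 1) + (11 - 1) + (7 - 1))
nu = 14 + 14 + 10 + 6
nu = 44

44


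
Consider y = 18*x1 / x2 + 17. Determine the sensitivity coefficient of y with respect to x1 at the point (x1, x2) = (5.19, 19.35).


y = 18*x1 / x2 + 17
dy/dx1 = 18/x2
Evaluate at x2 = 19.35: c1 = 18 / 19.35
c1 = 0.9302

0.9302


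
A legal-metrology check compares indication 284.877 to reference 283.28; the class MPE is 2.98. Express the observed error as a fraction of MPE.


e = indication - reference = 284.877 - 283.28 = 1.5970
|e| = 1.5970
ratio = |e| / MPE = 1.5970 / 2.98
ratio = 0.5359

0.5359


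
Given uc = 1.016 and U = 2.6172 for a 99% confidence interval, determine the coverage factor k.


k = U / uc
k = 2.6172 / 1.016
k = 2.576

2.576


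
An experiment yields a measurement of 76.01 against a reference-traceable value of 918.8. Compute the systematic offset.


Systematic error = measured - true
= 76.01 - 918.8
= -842.7900

-842.7900


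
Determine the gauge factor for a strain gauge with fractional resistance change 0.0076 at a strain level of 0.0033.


GF = (dR/R) / epsilon
= 0.0076 / 0.0033
= 2.3030

2.3030


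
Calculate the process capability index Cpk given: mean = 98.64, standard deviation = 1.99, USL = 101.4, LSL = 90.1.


Cpu = (USL - mean) / (3*sigma) = (101.4 - 98.64) / (3*1.99) = 0.4623
Cpl = (mean - LSL) / (3*sigma) = (98.64 - 90.1) / (3*1.99) = 1.4305
Cpk = min(Cpu, Cpl) = 0.4623

0.4623


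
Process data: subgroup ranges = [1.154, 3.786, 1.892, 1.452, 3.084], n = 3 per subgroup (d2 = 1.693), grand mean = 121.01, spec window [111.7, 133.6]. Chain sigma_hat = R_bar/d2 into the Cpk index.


R_bar = (1.154 + 3.786 + 1.892 + 1.452 + 3.084) / 5 = 2.2736
sigma = R_bar / d2 = 2.2736 / 1.693 = 1.3429415
Cp = (USL - LSL)/(6*sigma) = (133.6 - 111.7)/(6*1.3429415) = 2.7179
Cpu = (133.6 - 121.01)/(3*1.3429415) = 3.1250
Cpl = (121.01 - 111.7)/(3*1.3429415) = 2.3108
Cpk = min(Cpu, Cpl) = 2.3108

2.3108


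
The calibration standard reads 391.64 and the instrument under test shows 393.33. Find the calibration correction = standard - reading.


Correction = standard - reading
= 391.64 - 393.33
= -1.6900

-1.6900


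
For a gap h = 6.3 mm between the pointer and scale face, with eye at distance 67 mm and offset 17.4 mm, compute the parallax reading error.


error = h * offset / d
= 6.3 * 17.4 / 67
= 1.6361

1.6361


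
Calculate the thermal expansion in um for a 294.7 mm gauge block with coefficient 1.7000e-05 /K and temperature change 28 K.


dL = L * alpha * dT
= 294.7 * 1.7000e-05 * 28
= 0.1402772 mm
dL_um = 0.1402772 * 1000 = 140.2772 um

140.2772


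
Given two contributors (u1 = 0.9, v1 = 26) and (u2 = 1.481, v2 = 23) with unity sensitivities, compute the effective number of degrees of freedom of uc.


uc = sqrt(u1^2 + u2^2) = sqrt(0.9^2 + 1.481^2) = 1.7330208
v_eff = uc^4 / (u1^4/v1 + u2^4/v2)
= 1.7330208^4 / (0.9^4/26 + 1.481^4/23)
= 9.0201779 / 0.23440124
v_eff = 38.4818

38.4818


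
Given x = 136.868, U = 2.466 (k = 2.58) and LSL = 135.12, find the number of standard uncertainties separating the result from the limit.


u = U / k = 2.466 / 2.58 = 0.95581395
margin = |LSL - x| = |135.12 - 136.868| = 1.748
z = margin / u = 1.748 / 0.95581395
z = 1.8288

1.8288


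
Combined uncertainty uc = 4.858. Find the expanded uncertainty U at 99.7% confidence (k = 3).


U = k * uc
U = 3 * 4.858
U = 14.5740

14.5740


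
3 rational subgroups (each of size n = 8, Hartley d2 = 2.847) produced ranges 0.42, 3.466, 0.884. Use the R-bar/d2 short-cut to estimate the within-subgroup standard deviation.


R_bar = (0.42 + 3.466 + 0.884) / 3
R_bar = 4.77 / 3 = 1.59
sigma_hat = R_bar / d2 = 1.59 / 2.847 = 0.5585

0.5585


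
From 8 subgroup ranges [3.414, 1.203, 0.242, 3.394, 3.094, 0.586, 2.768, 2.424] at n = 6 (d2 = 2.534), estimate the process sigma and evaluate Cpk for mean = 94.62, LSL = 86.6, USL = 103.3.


R_bar = (3.414 + 1.203 + 0.242 + 3.394 + 3.094 + 0.586 + 2.768 + 2.424) / 8 = 2.140625
sigma = R_bar / d2 = 2.140625 / 2.534 = 0.84476125
Cp = (USL - LSL)/(6*sigma) = (103.3 - 86.6)/(6*0.84476125) = 3.2948
Cpu = (103.3 - 94.62)/(3*0.84476125) = 3.4250
Cpl = (94.62 - 86.6)/(3*0.84476125) = 3.1646
Cpk = min(Cpu, Cpl) = 3.1646

3.1646


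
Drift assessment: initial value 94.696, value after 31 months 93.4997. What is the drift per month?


rate = (v2 - v1) / months
= (93.4997 - 94.696) / 31
= -1.1963 / 31
= -0.0386

-0.0386


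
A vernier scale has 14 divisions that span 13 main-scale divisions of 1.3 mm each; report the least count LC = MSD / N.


LC = MSD / n_div
= 1.3 / 14
= 0.0929

0.0929


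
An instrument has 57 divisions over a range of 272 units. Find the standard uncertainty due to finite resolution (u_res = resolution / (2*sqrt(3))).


resolution = range / divisions
resolution = 272 / 57 = 4.7719298
u_res = resolution / (2*sqrt(3))
u_res = 4.7719298 / 3.4641016
u_res = 1.3775

1.3775


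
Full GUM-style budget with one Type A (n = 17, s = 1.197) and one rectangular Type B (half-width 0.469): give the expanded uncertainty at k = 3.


u_A = s / sqrt(n) = 1.197 / sqrt(17) = 0.29031514
u_B = half_width / sqrt(3) = 0.469 / sqrt(3) = 0.27077728
uc = sqrt(u_A^2 + u_B^2) = sqrt(0.29031514^2 + 0.27077728^2) = 0.39699272
U = k * uc = 3 * 0.39699272
U = 1.1910

1.1910


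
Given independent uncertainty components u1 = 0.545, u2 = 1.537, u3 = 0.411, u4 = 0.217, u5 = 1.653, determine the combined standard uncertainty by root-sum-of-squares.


uc = sqrt(0.545^2 + 1.537^2 + 0.411^2 + 0.217^2 + 1.653^2)
uc = sqrt(5.607813)
uc = 2.3681

2.3681


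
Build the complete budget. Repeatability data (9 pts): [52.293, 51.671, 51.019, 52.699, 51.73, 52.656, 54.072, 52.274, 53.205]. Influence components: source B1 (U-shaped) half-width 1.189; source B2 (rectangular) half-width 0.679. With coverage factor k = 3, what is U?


mean = (52.293 + 51.671 + 51.019 + 52.699 + 51.73 + 52.656 + 54.072 + 52.274 + 53.205) / 9 = 52.40211111
s = sqrt(sum((x - mean)^2)/(n-1)) = 0.90231181
u_A = s / sqrt(n) = 0.90231181 / sqrt(9) = 0.3007706
u_B1 = 1.189 / sqrt(2) = 0.84074996
u_B2 = 0.679 / sqrt(3) = 0.39202083
uc = sqrt(0.3007706^2 + 0.84074996^2 + 0.39202083^2) = 0.97519423
U = k * uc = 3 * 0.97519423
U = 2.9256

2.9256


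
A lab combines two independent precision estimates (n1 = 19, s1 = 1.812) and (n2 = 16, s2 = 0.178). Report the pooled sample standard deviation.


s_p = sqrt(((n1-1)*s1^2 + (n2-1)*s2^2) / (n1+n2-2))
numerator = (19-1)*1.812^2 + (16-1)*0.178^2 = 59.100192 + 0.47526 = 59.575452
denominator = 19 + 16 - 2 = 33
s_p^2 = 59.575452 / 33 = 1.8053167
s_p = sqrt(1.8053167) = 1.3436

1.3436


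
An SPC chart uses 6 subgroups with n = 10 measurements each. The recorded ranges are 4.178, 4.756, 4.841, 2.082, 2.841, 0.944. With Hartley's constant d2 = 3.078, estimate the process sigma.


R_bar = (4.178 + 4.756 + 4.841 + 2.082 + 2.841 + 0.944) / 6
R_bar = 19.642 / 6 = 3.2736667
sigma_hat = R_bar / d2 = 3.2736667 / 3.078 = 1.0636

1.0636


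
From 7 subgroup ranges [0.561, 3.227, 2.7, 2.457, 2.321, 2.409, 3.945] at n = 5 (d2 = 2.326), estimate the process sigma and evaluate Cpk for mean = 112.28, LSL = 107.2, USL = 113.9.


R_bar = (0.561 + 3.227 + 2.7 + 2.457 + 2.321 + 2.409 + 3.945) / 7 = 2.5171429
sigma = R_bar / d2 = 2.5171429 / 2.326 = 1.0821767
Cp = (USL - LSL)/(6*sigma) = (113.9 - 107.2)/(6*1.0821767) = 1.0319
Cpu = (113.9 - 112.28)/(3*1.0821767) = 0.4990
Cpl = (112.28 - 107.2)/(3*1.0821767) = 1.5647
Cpk = min(Cpu, Cpl) = 0.4990

0.4990


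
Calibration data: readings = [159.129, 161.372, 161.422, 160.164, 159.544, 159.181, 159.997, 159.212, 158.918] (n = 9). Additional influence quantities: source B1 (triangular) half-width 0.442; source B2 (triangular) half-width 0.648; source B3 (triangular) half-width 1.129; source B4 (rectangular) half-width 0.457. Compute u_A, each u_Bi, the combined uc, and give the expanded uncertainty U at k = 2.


mean = (159.129 + 161.372 + 161.422 + 160.164 + 159.544 + 159.181 + 159.997 + 159.212 + 158.918) / 9 = 159.8821111
s = sqrt(sum((x - mean)^2)/(n-1)) = 0.95100597
u_A = s / sqrt(n) = 0.95100597 / sqrt(9) = 0.31700199
u_B1 = 0.442 / sqrt(6) = 0.18044574
u_B2 = 0.648 / sqrt(6) = 0.26454489
u_B3 = 1.129 / sqrt(6) = 0.46091232
u_B4 = 0.457 / sqrt(3) = 0.26384907
uc = sqrt(0.31700199^2 + 0.18044574^2 + 0.26454489^2 + 0.46091232^2 + 0.26384907^2) = 0.69648505
U = k * uc = 2 * 0.69648505
U = 1.3930

1.3930


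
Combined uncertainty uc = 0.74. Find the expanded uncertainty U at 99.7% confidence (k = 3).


U = k * uc
U = 3 * 0.74
U = 2.2200

2.2200


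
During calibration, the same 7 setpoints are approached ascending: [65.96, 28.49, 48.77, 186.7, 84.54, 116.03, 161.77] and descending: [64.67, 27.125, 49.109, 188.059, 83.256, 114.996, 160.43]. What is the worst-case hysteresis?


|65.96 - 64.67| = 1.2900
|28.49 - 27.125| = 1.3650
|48.77 - 49.109| = 0.3390
|186.7 - 188.059| = 1.3590
|84.54 - 83.256| = 1.2840
|116.03 - 114.996| = 1.0340
|161.77 - 160.43| = 1.3400
hysteresis = max(diffs) = 1.3650

1.3650


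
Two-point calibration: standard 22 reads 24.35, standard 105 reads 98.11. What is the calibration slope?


slope = (y2 - y1) / (x2 - x1)
= (98.11 - 24.35) / (105 - 22)
= 73.7600 / 83
= 0.8887

0.8887


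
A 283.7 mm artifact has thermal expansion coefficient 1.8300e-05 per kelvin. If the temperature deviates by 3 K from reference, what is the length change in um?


dL = L * alpha * dT
= 283.7 * 1.8300e-05 * 3
= 0.0155751 mm
dL_um = 0.0155751 * 1000 = 15.5751 um

15.5751


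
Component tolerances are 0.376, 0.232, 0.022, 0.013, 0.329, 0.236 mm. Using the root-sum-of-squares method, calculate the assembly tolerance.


RSS = sqrt(0.376^2 + 0.232^2 + 0.022^2 + 0.013^2 + 0.329^2 + 0.236^2)
= sqrt(0.35979)
= 0.5998

0.5998


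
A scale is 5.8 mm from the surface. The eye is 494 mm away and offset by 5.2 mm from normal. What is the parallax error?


error = h * offset / d
= 5.8 * 5.2 / 494
= 0.0611

0.0611


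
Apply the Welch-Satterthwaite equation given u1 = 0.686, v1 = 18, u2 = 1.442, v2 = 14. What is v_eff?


uc = sqrt(u1^2 + u2^2) = sqrt(0.686^2 + 1.442^2) = 1.5968594
v_eff = uc^4 / (u1^4/v1 + u2^4/v2)
= 1.5968594^4 / (0.686^4/18 + 1.442^4/14)
= 6.5022957 / 0.32114298
v_eff = 20.2474

20.2474


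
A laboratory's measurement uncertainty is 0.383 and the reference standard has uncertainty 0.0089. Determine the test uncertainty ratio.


TUR = u_lab / u_ref
= 0.383 / 0.0089
= 43.0337

43.0337


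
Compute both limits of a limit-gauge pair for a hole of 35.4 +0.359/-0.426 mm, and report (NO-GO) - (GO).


GO = nominal - lower_tol (smallest hole = maximum material condition)
GO = 35.4 - 0.426 = 34.974
NO-GO = nominal + upper_tol (largest hole = least material condition)
NO-GO = 35.4 + 0.359 = 35.759
spread = NO-GO - GO = 35.759 - 34.974 = 0.7850

0.7850
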